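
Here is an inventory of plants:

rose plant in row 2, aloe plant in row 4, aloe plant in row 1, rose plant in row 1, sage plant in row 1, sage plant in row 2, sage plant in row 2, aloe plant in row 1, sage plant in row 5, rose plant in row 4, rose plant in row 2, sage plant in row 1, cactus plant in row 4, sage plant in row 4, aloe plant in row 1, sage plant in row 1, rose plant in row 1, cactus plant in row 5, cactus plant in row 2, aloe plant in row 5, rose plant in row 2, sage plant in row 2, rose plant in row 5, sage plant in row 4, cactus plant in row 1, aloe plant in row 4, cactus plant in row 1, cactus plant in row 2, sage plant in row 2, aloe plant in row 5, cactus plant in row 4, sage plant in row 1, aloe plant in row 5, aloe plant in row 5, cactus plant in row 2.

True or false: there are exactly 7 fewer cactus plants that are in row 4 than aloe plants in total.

|cactus plants in row 4| = 2.
|aloe plants| = 9.
The claim requires 9 − 2 (= 7) to equal 7, which holds.

True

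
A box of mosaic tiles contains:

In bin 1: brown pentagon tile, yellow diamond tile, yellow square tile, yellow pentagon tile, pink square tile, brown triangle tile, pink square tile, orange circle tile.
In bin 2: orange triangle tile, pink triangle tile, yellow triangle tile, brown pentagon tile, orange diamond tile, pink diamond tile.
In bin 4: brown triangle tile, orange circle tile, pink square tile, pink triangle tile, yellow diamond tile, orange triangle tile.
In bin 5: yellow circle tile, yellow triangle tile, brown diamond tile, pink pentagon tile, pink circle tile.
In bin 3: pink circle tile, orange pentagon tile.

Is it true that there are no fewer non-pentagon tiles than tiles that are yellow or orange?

True

non-pentagon tiles: 22.
tiles that are yellow or orange: 13.
The claim requires 22 ≥ 13, which holds.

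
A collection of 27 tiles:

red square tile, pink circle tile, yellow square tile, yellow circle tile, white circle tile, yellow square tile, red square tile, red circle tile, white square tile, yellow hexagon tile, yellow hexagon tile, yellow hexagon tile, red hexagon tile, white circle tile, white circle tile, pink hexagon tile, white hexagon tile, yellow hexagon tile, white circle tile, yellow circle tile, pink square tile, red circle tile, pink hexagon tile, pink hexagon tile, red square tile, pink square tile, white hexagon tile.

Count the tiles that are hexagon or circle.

circle: 9; hexagon: 10; together 9 + 10 = 19.

19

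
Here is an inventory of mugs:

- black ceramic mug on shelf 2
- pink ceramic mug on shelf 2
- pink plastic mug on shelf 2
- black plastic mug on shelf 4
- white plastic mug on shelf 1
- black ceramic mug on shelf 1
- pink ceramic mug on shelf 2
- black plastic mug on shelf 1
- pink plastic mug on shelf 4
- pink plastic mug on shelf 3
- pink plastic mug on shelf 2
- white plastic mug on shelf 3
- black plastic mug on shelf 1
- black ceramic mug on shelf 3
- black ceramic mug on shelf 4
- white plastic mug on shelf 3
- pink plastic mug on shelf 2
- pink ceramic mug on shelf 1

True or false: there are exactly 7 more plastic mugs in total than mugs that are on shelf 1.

plastic mugs: 11.
mugs on shelf 1: 5.
The claim requires 11 − 5 (= 6) to equal 7, which does not hold.

False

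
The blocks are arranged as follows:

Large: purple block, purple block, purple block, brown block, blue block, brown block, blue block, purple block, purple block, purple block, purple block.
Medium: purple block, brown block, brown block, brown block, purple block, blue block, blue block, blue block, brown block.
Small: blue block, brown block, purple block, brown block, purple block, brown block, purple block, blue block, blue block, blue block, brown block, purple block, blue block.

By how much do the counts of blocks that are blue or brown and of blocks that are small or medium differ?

blocks that are blue or brown: 20. blocks that are small or medium: 22.
|20 − 22| = 22 − 20 = 2.

2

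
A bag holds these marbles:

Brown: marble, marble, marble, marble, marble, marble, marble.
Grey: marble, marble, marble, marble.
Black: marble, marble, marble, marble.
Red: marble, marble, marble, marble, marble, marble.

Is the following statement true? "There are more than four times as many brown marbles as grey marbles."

|brown marbles| = 7.
|grey marbles| = 4.
The claim requires 7 > 4 × 4 = 16, which does not hold.

False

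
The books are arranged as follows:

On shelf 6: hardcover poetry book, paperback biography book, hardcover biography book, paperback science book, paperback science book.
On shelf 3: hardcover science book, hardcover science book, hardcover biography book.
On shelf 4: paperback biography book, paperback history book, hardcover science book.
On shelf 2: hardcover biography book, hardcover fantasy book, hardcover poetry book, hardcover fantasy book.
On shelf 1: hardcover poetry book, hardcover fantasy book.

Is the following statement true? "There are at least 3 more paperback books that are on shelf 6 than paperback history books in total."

There are 3 paperback books on shelf 6.
There is 1 paperback history book.
The claim requires 3 − 1 = 2 ≥ 3, which does not hold.

False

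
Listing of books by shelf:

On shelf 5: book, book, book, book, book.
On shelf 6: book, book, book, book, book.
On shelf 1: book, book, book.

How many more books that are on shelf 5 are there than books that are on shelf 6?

0

books on shelf 5: 5.
books on shelf 6: 5.
5 − 5 = 0.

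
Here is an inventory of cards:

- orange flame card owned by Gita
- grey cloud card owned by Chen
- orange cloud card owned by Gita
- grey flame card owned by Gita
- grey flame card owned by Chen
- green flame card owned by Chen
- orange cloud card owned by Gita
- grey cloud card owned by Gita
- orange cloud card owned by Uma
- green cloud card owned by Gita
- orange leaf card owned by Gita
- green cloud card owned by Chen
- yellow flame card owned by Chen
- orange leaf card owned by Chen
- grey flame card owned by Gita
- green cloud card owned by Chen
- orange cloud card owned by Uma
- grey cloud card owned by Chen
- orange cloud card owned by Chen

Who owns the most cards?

Chen

Counts by player: Chen→9, Gita→8, Uma→2.
The maximum is 9, held uniquely by Chen.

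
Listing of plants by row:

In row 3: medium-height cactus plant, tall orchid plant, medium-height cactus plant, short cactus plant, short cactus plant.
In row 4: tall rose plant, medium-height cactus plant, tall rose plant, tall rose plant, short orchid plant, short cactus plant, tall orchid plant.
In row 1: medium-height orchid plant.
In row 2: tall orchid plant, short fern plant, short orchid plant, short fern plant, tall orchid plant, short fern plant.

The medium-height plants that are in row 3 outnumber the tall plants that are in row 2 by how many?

0

medium-height plants in row 3: 2.
tall plants in row 2: 2.
2 − 2 = 0.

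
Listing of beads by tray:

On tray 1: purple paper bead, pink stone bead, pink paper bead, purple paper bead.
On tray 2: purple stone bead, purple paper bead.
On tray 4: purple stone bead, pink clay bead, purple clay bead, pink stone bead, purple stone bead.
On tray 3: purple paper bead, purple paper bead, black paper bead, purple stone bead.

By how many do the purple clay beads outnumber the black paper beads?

0

purple clay beads: 1.
black paper beads: 1.
1 − 1 = 0.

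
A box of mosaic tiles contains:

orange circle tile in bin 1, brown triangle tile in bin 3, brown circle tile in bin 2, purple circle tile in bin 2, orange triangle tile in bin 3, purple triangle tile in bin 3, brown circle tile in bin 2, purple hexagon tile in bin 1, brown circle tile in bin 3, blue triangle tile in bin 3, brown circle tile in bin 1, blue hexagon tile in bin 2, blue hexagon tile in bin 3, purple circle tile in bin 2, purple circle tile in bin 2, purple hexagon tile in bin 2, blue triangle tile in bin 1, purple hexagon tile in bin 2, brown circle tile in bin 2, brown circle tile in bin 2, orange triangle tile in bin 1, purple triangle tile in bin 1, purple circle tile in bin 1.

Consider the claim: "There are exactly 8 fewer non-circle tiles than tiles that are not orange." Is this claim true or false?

|non-circle tiles| = 12.
|tiles that are not orange| = 20.
The claim requires 20 − 12 (= 8) to equal 8, which holds.

True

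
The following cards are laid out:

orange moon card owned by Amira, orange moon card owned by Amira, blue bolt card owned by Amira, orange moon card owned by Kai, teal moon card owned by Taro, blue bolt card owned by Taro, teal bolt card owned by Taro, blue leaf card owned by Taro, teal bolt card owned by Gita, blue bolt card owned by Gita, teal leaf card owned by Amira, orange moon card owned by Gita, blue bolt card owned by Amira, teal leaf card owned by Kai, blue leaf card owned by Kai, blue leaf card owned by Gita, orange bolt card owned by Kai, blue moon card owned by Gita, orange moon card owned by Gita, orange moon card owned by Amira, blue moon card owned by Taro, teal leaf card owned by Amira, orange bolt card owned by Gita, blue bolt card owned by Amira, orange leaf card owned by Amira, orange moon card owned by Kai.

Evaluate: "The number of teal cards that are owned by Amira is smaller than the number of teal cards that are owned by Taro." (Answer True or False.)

|teal cards owned by Amira| = 2.
|teal cards owned by Taro| = 2.
The claim requires 2 < 2, which does not hold.

False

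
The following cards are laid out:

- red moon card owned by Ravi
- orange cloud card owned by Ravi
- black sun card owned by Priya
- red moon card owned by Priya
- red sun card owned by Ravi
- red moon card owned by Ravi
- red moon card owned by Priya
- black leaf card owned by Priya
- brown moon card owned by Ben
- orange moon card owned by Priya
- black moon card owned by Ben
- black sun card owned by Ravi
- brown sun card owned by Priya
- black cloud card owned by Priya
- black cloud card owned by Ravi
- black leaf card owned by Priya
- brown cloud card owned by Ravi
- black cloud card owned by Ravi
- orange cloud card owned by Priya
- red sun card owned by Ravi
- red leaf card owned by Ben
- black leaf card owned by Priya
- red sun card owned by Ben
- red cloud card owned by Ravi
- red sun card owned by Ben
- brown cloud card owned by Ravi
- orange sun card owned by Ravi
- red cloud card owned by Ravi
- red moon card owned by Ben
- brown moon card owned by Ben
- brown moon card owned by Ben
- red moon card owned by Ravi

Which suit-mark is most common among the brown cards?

Counts by suit-mark (restricted to brown cards): moon 3, cloud 2, sun 1.
The maximum is 3, held uniquely by moon.

moon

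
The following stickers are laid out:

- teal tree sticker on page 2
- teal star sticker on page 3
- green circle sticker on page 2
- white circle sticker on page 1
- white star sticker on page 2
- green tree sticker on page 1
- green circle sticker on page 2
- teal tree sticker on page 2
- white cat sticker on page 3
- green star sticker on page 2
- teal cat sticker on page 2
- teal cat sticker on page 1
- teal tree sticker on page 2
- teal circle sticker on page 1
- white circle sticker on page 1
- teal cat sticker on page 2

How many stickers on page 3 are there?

2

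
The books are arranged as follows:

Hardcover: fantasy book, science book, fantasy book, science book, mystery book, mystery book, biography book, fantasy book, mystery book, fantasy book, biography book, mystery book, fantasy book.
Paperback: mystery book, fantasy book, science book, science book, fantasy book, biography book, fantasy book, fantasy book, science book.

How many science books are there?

5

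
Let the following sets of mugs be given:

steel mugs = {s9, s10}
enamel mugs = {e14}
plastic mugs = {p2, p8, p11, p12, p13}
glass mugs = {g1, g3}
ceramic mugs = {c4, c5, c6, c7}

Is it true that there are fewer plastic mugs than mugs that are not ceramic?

plastic mugs: 5.
mugs that are not ceramic: 10.
The claim requires 5 < 10, which holds.

True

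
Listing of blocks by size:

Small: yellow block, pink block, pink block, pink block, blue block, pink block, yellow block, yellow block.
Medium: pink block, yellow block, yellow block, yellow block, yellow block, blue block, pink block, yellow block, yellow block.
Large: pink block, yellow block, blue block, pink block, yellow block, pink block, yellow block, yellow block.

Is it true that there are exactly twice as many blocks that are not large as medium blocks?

There are 17 blocks that are not large.
There are 9 medium blocks.
The claim requires 17 = 2 × 9 = 18, which does not hold.

False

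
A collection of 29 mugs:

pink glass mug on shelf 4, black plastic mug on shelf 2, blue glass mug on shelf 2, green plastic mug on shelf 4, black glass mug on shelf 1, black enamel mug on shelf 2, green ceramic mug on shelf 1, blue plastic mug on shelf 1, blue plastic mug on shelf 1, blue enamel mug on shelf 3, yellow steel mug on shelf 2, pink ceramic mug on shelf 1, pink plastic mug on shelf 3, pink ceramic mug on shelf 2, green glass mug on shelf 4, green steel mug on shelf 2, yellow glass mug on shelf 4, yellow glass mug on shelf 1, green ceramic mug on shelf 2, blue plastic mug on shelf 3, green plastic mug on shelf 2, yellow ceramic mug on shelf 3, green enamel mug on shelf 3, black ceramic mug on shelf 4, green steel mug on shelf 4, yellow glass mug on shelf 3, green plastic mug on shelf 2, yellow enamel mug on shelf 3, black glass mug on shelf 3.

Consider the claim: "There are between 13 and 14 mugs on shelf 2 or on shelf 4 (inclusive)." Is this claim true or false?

False

|mugs on shelf 2 or on shelf 4| = 15.
The claim requires 13 ≤ 15 ≤ 14, which does not hold.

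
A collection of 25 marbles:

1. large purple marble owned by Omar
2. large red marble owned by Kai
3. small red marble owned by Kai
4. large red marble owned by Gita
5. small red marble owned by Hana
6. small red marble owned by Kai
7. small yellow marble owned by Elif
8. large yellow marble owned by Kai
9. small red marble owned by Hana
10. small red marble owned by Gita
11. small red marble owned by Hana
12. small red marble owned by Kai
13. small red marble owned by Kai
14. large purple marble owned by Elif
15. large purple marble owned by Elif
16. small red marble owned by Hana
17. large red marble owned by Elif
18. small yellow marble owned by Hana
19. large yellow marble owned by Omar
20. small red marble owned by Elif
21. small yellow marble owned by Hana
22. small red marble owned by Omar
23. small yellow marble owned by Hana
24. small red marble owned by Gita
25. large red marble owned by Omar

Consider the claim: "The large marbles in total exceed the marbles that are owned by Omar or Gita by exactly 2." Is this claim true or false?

There are 9 large marbles.
Count of marbles owned by Omar or Gita: 7.
The claim requires 9 − 7 (= 2) to equal 2, which holds.

True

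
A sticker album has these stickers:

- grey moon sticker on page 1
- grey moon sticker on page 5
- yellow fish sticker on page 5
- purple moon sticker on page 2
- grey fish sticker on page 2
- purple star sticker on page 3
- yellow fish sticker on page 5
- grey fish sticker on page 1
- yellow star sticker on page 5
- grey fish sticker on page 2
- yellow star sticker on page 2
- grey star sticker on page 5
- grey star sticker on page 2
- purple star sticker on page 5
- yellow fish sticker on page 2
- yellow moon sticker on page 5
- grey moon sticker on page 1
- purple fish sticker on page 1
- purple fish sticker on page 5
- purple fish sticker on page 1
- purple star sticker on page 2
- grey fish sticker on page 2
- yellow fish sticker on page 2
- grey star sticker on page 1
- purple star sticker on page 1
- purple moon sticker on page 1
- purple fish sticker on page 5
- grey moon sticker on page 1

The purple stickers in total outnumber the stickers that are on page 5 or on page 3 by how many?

0

purple stickers: 10.
stickers on page 5 or on page 3: 10.
10 − 10 = 0.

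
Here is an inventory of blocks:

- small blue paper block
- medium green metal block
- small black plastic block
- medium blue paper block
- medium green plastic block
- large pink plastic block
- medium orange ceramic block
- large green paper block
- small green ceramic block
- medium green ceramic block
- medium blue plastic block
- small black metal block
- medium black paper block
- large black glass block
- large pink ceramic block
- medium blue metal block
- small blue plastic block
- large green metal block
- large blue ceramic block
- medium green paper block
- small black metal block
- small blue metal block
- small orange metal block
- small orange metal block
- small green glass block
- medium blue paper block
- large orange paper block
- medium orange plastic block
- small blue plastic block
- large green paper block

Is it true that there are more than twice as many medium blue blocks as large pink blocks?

False

medium blue blocks: 4.
large pink blocks: 2.
The claim requires 4 > 2 × 2 = 4, which does not hold.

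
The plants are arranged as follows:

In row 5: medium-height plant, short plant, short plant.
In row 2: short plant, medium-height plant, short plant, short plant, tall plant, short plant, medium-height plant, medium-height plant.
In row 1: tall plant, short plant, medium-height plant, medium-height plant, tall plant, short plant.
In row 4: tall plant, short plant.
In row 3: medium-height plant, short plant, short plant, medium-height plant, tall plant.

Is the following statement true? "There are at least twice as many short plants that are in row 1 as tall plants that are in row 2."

There are 2 short plants in row 1.
There is 1 tall plant in row 2.
The claim requires 2 ≥ 2 × 1 = 2, which holds.

True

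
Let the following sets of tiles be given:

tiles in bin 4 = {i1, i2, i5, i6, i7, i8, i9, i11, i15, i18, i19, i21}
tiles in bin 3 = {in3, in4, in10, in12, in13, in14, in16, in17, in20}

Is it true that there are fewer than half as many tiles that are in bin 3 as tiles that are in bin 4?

False

tiles in bin 3: 9.
tiles in bin 4: 12.
The claim requires 2 × 9 = 18 < 12, which does not hold.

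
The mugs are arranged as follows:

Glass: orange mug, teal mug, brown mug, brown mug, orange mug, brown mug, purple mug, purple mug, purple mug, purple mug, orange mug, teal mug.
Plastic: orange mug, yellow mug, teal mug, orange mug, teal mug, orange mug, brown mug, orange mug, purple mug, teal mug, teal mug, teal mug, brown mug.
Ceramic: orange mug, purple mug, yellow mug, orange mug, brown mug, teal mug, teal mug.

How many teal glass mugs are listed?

2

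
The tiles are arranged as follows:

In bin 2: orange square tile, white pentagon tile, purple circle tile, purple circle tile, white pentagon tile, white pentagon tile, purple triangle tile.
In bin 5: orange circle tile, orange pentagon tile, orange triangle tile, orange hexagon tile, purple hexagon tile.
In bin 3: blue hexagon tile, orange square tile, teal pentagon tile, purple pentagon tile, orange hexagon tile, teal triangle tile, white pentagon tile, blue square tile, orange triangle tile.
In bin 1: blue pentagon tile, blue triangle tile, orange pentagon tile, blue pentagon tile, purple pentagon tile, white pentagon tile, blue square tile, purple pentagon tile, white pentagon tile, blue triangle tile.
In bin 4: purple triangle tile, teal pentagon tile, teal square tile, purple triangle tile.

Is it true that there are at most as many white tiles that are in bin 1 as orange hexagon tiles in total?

white tiles in bin 1: 2.
orange hexagon tiles: 2.
The claim requires 2 ≤ 2, which holds.

True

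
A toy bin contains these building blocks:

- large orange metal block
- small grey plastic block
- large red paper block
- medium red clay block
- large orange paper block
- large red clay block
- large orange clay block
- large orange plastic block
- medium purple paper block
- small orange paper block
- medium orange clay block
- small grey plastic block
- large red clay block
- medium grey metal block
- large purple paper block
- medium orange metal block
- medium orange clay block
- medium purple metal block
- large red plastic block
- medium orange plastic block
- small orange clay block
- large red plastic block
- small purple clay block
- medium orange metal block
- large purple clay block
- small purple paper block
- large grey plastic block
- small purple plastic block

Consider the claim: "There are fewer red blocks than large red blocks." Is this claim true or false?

|red blocks| = 6.
|large red blocks| = 5.
The claim requires 6 < 5, which does not hold.

False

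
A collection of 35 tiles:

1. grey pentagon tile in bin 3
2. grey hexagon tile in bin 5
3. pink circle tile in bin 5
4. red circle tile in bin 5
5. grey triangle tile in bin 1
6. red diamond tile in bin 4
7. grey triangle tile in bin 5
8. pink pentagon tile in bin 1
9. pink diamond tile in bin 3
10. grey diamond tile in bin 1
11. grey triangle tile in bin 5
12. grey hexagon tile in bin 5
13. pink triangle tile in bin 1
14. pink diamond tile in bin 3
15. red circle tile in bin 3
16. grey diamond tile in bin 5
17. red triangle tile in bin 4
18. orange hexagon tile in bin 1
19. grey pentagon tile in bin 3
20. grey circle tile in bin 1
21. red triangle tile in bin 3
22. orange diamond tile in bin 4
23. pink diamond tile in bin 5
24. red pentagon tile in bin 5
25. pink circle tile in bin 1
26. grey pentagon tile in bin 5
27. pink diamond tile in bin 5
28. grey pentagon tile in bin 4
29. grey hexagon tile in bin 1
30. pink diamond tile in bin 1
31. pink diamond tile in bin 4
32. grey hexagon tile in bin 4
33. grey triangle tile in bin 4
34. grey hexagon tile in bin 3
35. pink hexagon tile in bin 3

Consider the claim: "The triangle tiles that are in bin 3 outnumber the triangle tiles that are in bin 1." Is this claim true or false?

There is 1 triangle tile in bin 3.
There are 2 triangle tiles in bin 1.
The claim requires 1 > 2, which does not hold.

False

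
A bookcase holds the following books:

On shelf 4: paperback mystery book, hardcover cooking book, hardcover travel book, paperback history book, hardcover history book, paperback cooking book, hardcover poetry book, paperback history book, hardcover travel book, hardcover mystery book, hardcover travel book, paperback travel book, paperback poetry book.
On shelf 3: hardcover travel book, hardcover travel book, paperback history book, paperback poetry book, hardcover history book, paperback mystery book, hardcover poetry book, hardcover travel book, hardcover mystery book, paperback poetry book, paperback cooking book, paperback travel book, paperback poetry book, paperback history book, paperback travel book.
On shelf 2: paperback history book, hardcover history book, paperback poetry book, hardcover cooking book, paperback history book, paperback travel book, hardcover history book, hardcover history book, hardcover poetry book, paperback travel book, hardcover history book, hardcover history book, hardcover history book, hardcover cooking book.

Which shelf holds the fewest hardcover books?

shelf 3

Counts by shelf (restricted to hardcover books): shelf 2→9, shelf 4→7, shelf 3→6.
The minimum is 6, held uniquely by shelf 3.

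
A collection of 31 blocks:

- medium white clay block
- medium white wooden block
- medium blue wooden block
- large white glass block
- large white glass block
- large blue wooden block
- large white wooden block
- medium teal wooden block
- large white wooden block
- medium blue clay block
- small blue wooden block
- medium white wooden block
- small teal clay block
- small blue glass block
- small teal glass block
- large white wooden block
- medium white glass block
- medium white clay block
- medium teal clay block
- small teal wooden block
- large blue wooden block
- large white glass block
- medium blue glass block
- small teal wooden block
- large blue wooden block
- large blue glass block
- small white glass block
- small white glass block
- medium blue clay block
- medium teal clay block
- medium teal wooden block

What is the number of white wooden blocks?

5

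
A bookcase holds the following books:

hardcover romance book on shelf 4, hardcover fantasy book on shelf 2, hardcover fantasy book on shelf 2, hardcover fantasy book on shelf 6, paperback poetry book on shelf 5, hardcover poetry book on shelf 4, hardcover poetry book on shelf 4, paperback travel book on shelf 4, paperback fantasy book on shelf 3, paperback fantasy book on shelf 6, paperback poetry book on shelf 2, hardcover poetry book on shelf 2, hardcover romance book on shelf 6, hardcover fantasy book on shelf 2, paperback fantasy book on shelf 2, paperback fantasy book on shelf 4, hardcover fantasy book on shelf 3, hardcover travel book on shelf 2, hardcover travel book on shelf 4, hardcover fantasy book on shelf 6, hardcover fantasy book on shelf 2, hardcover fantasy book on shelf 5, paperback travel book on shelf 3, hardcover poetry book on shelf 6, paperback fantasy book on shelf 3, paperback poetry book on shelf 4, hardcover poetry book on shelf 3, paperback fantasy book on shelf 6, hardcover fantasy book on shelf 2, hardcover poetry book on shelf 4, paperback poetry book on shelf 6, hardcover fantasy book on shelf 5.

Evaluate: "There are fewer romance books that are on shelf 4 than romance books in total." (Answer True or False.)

True

romance books on shelf 4: 1.
romance books: 2.
The claim requires 1 < 2, which holds.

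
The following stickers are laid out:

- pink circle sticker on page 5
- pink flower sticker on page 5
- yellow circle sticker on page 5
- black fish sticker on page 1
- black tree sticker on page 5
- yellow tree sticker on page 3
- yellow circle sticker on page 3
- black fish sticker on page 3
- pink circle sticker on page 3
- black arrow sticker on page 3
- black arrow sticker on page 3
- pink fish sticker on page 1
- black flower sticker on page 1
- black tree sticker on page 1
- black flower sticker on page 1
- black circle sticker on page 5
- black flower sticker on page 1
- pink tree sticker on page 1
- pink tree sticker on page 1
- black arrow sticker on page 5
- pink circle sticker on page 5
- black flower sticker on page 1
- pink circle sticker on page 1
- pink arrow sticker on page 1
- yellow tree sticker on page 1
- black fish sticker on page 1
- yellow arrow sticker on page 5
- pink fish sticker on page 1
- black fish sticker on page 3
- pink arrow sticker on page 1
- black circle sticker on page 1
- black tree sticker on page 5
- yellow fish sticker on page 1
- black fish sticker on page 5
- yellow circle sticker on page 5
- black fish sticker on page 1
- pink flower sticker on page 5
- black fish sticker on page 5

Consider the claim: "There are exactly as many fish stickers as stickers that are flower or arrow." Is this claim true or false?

|fish stickers| = 10.
|stickers that are flower or arrow| = 12.
The claim requires 10 = 12, which does not hold.

False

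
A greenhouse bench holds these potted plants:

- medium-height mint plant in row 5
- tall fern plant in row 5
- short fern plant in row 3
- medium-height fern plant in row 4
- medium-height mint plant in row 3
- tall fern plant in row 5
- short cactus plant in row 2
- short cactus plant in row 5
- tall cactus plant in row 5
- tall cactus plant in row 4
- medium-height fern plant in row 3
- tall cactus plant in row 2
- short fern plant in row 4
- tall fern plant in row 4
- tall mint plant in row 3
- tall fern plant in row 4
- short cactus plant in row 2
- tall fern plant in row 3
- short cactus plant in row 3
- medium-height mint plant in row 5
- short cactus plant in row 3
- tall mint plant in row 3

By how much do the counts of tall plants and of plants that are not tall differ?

2

tall plants: 10. plants that are not tall: 12.
|10 − 12| = 12 − 10 = 2.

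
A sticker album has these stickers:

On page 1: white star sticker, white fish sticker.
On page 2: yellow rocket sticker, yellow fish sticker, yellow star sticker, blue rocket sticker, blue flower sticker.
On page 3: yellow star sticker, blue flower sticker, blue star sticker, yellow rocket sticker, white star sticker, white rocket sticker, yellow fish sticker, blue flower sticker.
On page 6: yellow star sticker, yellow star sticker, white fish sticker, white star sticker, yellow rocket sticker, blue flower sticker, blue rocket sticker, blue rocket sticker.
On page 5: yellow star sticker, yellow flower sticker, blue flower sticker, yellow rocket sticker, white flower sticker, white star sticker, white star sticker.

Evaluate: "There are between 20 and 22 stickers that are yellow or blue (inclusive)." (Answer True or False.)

True

There are 21 stickers that are yellow or blue.
The claim requires 20 ≤ 21 ≤ 22, which holds.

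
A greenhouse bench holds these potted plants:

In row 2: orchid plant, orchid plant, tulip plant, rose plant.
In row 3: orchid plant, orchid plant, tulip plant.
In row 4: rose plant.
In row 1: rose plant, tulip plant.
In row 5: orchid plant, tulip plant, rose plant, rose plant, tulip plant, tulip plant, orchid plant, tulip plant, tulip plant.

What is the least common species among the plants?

rose

Counts by species: tulip 8, orchid 6, rose 5.
The minimum is 5, held uniquely by rose.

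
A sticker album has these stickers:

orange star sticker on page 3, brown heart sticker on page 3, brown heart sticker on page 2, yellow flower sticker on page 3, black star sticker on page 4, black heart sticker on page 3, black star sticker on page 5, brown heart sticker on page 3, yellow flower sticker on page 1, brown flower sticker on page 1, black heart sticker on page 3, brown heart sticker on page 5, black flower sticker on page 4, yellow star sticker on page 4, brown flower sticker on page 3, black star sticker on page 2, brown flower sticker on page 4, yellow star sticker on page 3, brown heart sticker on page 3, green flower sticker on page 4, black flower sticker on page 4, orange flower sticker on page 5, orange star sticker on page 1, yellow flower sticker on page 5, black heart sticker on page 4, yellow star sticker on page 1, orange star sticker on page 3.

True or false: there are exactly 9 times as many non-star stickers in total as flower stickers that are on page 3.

non-star stickers: 18.
flower stickers on page 3: 2.
The claim requires 18 = 9 × 2 = 18, which holds.

True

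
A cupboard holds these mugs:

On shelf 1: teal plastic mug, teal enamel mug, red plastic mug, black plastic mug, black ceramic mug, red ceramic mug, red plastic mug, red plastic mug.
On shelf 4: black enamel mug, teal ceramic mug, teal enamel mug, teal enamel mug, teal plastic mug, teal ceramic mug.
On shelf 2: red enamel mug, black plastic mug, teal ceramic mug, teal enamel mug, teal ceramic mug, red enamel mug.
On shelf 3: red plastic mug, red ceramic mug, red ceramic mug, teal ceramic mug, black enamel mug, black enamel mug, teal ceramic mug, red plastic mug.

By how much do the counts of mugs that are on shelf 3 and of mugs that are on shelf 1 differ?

mugs on shelf 3: 8. mugs on shelf 1: 8.
|8 − 8| = 8 − 8 = 0.

0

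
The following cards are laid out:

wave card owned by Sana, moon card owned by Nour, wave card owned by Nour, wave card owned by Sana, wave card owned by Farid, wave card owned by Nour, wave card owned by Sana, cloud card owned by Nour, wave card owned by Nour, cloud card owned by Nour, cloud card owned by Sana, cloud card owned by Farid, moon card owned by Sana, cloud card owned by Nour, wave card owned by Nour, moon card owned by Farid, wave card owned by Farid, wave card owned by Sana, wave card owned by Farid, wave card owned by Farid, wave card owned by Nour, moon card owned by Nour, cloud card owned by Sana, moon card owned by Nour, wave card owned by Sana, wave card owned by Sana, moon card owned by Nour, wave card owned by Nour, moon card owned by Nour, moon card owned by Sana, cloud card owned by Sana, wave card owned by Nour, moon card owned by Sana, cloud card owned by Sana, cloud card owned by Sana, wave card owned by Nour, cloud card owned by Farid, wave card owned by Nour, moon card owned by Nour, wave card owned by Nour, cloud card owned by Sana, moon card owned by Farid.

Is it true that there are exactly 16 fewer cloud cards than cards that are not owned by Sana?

cloud cards: 11.
cards that are not owned by Sana: 27.
The claim requires 27 − 11 (= 16) to equal 16, which holds.

True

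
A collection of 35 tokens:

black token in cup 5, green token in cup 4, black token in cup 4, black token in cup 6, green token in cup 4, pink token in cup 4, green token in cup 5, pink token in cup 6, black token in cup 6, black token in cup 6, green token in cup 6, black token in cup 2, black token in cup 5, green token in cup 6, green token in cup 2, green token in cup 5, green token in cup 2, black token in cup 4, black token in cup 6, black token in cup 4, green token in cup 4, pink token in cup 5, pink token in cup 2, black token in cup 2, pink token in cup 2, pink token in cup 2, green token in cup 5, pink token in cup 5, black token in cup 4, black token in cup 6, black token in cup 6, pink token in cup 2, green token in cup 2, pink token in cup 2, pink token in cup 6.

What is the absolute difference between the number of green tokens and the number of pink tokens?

green tokens: 11. pink tokens: 10.
|11 − 10| = 11 − 10 = 1.

1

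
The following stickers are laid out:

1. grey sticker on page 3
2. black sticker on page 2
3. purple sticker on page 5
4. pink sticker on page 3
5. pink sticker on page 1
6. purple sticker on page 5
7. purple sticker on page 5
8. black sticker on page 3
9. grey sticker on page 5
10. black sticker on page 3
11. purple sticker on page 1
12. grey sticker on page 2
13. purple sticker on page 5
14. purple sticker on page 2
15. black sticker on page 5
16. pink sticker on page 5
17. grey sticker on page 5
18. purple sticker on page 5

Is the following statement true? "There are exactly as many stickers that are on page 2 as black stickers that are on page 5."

stickers on page 2: 3.
black stickers on page 5: 1.
The claim requires 3 = 1, which does not hold.

False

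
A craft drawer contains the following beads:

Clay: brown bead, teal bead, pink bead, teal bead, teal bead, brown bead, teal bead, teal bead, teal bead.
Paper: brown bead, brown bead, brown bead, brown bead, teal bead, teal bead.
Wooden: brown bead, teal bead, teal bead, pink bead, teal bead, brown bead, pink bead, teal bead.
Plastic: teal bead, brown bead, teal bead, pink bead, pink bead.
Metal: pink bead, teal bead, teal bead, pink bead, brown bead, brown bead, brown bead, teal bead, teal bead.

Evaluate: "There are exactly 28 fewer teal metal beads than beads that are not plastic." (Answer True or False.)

True

|teal metal beads| = 4.
|beads that are not plastic| = 32.
The claim requires 32 − 4 (= 28) to equal 28, which holds.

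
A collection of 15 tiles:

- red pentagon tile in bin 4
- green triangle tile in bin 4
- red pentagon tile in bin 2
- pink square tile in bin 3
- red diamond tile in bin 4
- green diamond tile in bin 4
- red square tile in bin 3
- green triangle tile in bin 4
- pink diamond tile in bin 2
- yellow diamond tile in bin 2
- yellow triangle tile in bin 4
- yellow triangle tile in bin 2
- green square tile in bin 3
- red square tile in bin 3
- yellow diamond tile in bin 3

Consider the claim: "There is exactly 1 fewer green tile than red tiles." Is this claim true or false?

True

|green tiles| = 4.
|red tiles| = 5.
The claim requires 5 − 4 (= 1) to equal 1, which holds.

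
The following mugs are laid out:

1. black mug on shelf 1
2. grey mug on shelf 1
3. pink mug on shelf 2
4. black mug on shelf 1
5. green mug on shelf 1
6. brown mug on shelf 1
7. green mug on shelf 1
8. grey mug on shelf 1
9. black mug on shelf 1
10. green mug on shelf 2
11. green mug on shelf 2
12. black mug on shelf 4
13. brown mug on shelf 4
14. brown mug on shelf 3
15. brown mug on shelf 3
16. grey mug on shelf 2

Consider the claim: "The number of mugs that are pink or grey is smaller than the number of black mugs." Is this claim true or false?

False

|mugs that are pink or grey| = 4.
|black mugs| = 4.
The claim requires 4 < 4, which does not hold.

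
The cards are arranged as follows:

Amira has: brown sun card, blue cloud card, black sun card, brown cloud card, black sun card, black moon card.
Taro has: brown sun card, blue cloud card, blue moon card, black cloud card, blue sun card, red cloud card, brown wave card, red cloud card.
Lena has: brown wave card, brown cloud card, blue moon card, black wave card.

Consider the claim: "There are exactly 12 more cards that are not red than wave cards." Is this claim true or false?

There are 16 cards that are not red.
There are 3 wave cards.
The claim requires 16 − 3 (= 13) to equal 12, which does not hold.

False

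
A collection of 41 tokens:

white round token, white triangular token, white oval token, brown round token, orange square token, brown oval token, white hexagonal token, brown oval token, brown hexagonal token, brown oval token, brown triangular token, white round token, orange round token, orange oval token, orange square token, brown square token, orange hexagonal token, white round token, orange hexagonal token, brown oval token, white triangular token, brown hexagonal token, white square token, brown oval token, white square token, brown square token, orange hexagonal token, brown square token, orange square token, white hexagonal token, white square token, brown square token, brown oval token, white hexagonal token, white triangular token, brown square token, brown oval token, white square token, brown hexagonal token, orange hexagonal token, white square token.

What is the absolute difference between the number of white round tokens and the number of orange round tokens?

white round tokens: 3. orange round tokens: 1.
|3 − 1| = 3 − 1 = 2.

2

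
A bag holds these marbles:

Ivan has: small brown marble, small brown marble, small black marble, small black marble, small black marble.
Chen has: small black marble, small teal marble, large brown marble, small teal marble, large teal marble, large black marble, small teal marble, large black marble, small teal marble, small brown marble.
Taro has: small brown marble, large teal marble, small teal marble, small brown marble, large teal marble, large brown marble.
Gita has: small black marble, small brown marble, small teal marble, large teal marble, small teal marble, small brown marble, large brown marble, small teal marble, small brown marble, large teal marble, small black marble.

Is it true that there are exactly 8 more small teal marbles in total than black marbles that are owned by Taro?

There are 8 small teal marbles.
Count of black marbles owned by Taro: 0.
The claim requires 8 − 0 (= 8) to equal 8, which holds.

True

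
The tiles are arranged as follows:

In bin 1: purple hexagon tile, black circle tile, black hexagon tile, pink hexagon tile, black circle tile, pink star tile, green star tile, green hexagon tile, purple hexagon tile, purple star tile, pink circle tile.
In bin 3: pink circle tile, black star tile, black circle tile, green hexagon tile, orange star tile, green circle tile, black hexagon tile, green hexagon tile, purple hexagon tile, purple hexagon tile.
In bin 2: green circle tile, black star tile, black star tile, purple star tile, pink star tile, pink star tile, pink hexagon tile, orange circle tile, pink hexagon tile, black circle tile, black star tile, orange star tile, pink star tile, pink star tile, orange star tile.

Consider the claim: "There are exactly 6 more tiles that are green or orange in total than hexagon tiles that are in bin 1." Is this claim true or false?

False

|tiles that are green or orange| = 10.
|hexagon tiles in bin 1| = 5.
The claim requires 10 − 5 (= 5) to equal 6, which does not hold.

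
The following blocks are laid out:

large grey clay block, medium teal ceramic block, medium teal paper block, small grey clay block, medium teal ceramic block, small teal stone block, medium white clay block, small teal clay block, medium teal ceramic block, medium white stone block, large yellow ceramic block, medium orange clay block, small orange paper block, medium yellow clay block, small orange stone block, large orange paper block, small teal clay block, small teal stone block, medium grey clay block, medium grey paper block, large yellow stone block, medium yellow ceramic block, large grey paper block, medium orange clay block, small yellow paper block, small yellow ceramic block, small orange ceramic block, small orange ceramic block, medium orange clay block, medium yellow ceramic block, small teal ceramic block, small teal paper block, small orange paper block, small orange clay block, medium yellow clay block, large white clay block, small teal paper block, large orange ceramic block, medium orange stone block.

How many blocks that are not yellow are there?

Total blocks: 39; with the excluded value: 8; remaining 39 − 8 = 31.

31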